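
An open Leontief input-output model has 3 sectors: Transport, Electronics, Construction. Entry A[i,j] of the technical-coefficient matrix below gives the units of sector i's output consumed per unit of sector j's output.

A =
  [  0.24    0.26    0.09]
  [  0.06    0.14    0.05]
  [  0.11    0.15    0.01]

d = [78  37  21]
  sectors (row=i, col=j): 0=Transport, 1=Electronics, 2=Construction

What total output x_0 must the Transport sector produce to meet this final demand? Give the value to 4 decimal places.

126.3820

Form M = I − A:
  [  0.76   -0.26   -0.09]
  [ -0.06    0.86   -0.05]
  [ -0.11   -0.15    0.99]
Leontief inverse L = M⁻¹:
  [  1.3718    0.4404    0.1470]
  [  0.1055    1.2070    0.0706]
  [  0.1684    0.2318    1.0371]
Total output x = L · d:
  x_0 = 1.3718·78 + 0.4404·37 + 0.1470·21 = 126.3820
  x_1 = 0.1055·78 + 1.2070·37 + 0.0706·21 = 54.3692
  x_2 = 0.1684·78 + 0.2318·37 + 1.0371·21 = 43.4923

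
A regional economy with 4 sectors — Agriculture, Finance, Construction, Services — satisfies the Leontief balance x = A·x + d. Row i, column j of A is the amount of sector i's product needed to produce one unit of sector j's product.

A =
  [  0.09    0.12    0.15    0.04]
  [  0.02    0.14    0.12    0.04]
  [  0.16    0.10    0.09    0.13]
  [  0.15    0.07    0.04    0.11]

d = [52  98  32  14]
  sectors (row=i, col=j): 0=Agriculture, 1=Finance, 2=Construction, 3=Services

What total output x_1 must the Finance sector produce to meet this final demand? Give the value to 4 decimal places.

127.9153

Form M = I − A:
  [  0.91   -0.12   -0.15   -0.04]
  [ -0.02    0.86   -0.12   -0.04]
  [ -0.16   -0.10    0.91   -0.13]
  [ -0.15   -0.07   -0.04    0.89]
Leontief inverse L = M⁻¹:
  [  1.1573    0.1947    0.2205    0.0930]
  [  0.0704    1.1995    0.1734    0.0824]
  [  0.2414    0.1854    1.1715    0.1903]
  [  0.2114    0.1355    0.1035    1.1543]
Total output x = L · d:
  x_0 = 1.1573·52 + 0.1947·98 + 0.2205·32 + 0.0930·14 = 87.6164
  x_1 = 0.0704·52 + 1.1995·98 + 0.1734·32 + 0.0824·14 = 127.9153
  x_2 = 0.2414·52 + 0.1854·98 + 1.1715·32 + 0.1903·14 = 70.8756
  x_3 = 0.2114·52 + 0.1355·98 + 0.1035·32 + 1.1543·14 = 43.7433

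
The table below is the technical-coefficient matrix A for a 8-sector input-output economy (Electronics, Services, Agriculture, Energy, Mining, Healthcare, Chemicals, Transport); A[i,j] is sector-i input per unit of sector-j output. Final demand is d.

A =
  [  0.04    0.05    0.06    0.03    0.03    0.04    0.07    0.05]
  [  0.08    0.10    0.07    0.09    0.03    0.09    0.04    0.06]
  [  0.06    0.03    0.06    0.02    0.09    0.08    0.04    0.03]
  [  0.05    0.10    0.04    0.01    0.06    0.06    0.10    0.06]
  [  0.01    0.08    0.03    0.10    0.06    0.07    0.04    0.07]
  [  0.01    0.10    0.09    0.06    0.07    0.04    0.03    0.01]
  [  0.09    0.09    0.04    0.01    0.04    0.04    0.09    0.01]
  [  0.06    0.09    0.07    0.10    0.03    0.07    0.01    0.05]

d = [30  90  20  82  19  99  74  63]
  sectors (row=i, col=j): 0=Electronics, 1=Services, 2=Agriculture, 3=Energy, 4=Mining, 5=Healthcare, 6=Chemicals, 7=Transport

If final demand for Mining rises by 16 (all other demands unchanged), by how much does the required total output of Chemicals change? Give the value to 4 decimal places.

1.2095

Form M = I − A:
  [  0.96   -0.05   -0.06   -0.03   -0.03   -0.04   -0.07   -0.05]
  [ -0.08    0.90   -0.07   -0.09   -0.03   -0.09   -0.04   -0.06]
  [ -0.06   -0.03    0.94   -0.02   -0.09   -0.08   -0.04   -0.03]
  [ -0.05   -0.10   -0.04    0.99   -0.06   -0.06   -0.10   -0.06]
  [ -0.01   -0.08   -0.03   -0.10    0.94   -0.07   -0.04   -0.07]
  [ -0.01   -0.10   -0.09   -0.06   -0.07    0.96   -0.03   -0.01]
  [ -0.09   -0.09   -0.04   -0.01   -0.04   -0.04    0.91   -0.01]
  [ -0.06   -0.09   -0.07   -0.10   -0.03   -0.07   -0.01    0.95]
Leontief inverse L = M⁻¹:
  [  1.0760    0.1032    0.0992    0.0643    0.0642    0.0815    0.1051    0.0770]
  [  0.1320    1.1829    0.1316    0.1432    0.0824    0.1538    0.0935    0.1035]
  [  0.0930    0.0878    1.1028    0.0607    0.1297    0.1249    0.0766    0.0608]
  [  0.0971    0.1721    0.0916    1.0590    0.1027    0.1145    0.1448    0.0961]
  [  0.0529    0.1532    0.0798    0.1479    1.1038    0.1243    0.0844    0.1079]
  [  0.0488    0.1608    0.1336    0.1013    0.1115    1.0904    0.0691    0.0438]
  [  0.1302    0.1485    0.0830    0.0474    0.0756    0.0848    1.1309    0.0402]
  [  0.1042    0.1614    0.1229    0.1462    0.0761    0.1261    0.0560    1.0889]
Total output x = L · d:
  x_0 = 1.0760·30 + 0.1032·90 + 0.0992·20 + 0.0643·82 + 0.0642·19 + 0.0815·99 + 0.1051·74 + 0.0770·63 = 70.7340
  x_1 = 0.1320·30 + 1.1829·90 + 0.1316·20 + 0.1432·82 + 0.0824·19 + 0.1538·99 + 0.0935·74 + 0.1035·63 = 155.0269
  x_2 = 0.0930·30 + 0.0878·90 + 1.1028·20 + 0.0607·82 + 0.1297·19 + 0.1249·99 + 0.0766·74 + 0.0608·63 = 62.0543
  x_3 = 0.0971·30 + 0.1721·90 + 0.0916·20 + 1.0590·82 + 0.1027·19 + 0.1145·99 + 0.1448·74 + 0.0961·63 = 137.1226
  x_4 = 0.0529·30 + 0.1532·90 + 0.0798·20 + 0.1479·82 + 1.1038·19 + 0.1243·99 + 0.0844·74 + 0.1079·63 = 75.4174
  x_5 = 0.0488·30 + 0.1608·90 + 0.1336·20 + 0.1013·82 + 0.1115·19 + 1.0904·99 + 0.0691·74 + 0.0438·63 = 144.8493
  x_6 = 0.1302·30 + 0.1485·90 + 0.0830·20 + 0.0474·82 + 0.0756·19 + 0.0848·99 + 1.1309·74 + 0.0402·63 = 118.8685
  x_7 = 0.1042·30 + 0.1614·90 + 0.1229·20 + 0.1462·82 + 0.0761·19 + 0.1261·99 + 0.0560·74 + 1.0889·63 = 118.7823
Δx_6 = L[6,4] · Δd_4 = 0.0756 · 16 = 1.2095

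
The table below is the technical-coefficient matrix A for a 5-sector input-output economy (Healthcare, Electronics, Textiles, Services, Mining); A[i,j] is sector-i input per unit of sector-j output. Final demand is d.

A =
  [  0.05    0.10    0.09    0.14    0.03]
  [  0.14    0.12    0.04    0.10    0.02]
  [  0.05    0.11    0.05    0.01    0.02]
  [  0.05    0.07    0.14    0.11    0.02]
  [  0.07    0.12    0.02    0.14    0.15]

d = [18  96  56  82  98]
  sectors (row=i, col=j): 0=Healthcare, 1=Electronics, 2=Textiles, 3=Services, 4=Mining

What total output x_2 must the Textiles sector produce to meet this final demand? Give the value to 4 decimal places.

83.4274

Form M = I − A:
  [  0.95   -0.10   -0.09   -0.14   -0.03]
  [ -0.14    0.88   -0.04   -0.10   -0.02]
  [ -0.05   -0.11    0.95   -0.01   -0.02]
  [ -0.05   -0.07   -0.14    0.89   -0.02]
  [ -0.07   -0.12   -0.02   -0.14    0.85]
Leontief inverse L = M⁻¹:
  [  1.0988    0.1655    0.1418    0.2010    0.0507]
  [  0.1923    1.1892    0.0944    0.1714    0.0410]
  [  0.0839    0.1521    1.0747    0.0476    0.0329]
  [  0.0931    0.1314    0.1863    1.1611    0.0381]
  [  0.1349    0.2067    0.0810    0.2331    1.1935]
Total output x = L · d:
  x_0 = 1.0988·18 + 0.1655·96 + 0.1418·56 + 0.2010·82 + 0.0507·98 = 65.0596
  x_1 = 0.1923·18 + 1.1892·96 + 0.0944·56 + 0.1714·82 + 0.0410·98 = 140.9880
  x_2 = 0.0839·18 + 0.1521·96 + 1.0747·56 + 0.0476·82 + 0.0329·98 = 83.4274
  x_3 = 0.0931·18 + 0.1314·96 + 0.1863·56 + 1.1611·82 + 0.0381·98 = 123.6626
  x_4 = 0.1349·18 + 0.2067·96 + 0.0810·56 + 0.2331·82 + 1.1935·98 = 162.8871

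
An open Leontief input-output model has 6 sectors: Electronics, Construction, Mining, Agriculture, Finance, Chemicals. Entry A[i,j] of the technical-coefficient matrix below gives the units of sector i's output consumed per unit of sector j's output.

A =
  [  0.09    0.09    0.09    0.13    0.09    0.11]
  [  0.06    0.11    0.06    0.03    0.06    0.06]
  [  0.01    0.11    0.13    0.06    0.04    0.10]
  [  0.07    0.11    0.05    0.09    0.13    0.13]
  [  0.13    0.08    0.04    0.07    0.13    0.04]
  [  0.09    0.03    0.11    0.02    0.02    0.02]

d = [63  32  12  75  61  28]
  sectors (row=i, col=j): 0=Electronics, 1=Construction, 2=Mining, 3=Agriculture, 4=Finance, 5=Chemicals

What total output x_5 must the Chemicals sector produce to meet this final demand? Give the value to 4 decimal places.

50.3063

Form M = I − A:
  [  0.91   -0.09   -0.09   -0.13   -0.09   -0.11]
  [ -0.06    0.89   -0.06   -0.03   -0.06   -0.06]
  [ -0.01   -0.11    0.87   -0.06   -0.04   -0.10]
  [ -0.07   -0.11   -0.05    0.91   -0.13   -0.13]
  [ -0.13   -0.08   -0.04   -0.07    0.87   -0.04]
  [ -0.09   -0.03   -0.11   -0.02   -0.02    0.98]
Leontief inverse L = M⁻¹:
  [  1.1737    0.1886    0.1790    0.2037    0.1776    0.1958]
  [  0.1109    1.1718    0.1155    0.0731    0.1111    0.1102]
  [  0.0621    0.1811    1.1986    0.1045    0.0933    0.1580]
  [  0.1546    0.2011    0.1322    1.1573    0.2136    0.2054]
  [  0.2066    0.1642    0.1105    0.1378    1.2104    0.1122]
  [  0.1255    0.0810    0.1595    0.0591    0.0592    1.0660]
Total output x = L · d:
  x_0 = 1.1737·63 + 0.1886·32 + 0.1790·12 + 0.2037·75 + 0.1776·61 + 0.1958·28 = 113.7157
  x_1 = 0.1109·63 + 1.1718·32 + 0.1155·12 + 0.0731·75 + 0.1111·61 + 0.1102·28 = 61.2114
  x_2 = 0.0621·63 + 0.1811·32 + 1.1986·12 + 0.1045·75 + 0.0933·61 + 0.1580·28 = 42.0428
  x_3 = 0.1546·63 + 0.2011·32 + 0.1322·12 + 1.1573·75 + 0.2136·61 + 0.2054·28 = 123.3329
  x_4 = 0.2066·63 + 0.1642·32 + 0.1105·12 + 0.1378·75 + 1.2104·61 + 0.1122·28 = 106.9049
  x_5 = 0.1255·63 + 0.0810·32 + 0.1595·12 + 0.0591·75 + 0.0592·61 + 1.0660·28 = 50.3063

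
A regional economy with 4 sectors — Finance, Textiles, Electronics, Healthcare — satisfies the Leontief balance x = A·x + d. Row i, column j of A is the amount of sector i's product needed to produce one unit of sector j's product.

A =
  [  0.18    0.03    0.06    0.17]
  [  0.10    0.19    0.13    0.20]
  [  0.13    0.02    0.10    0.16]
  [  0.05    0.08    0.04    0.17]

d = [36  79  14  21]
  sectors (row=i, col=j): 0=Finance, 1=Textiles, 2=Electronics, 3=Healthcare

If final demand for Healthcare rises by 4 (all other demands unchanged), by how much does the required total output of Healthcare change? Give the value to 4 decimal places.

Form M = I − A:
  [  0.82   -0.03   -0.06   -0.17]
  [ -0.10    0.81   -0.13   -0.20]
  [ -0.13   -0.02    0.90   -0.16]
  [ -0.05   -0.08   -0.04    0.83]
Leontief inverse L = M⁻¹:
  [  1.2647    0.0791    0.1090    0.2991]
  [  0.2157    1.2871    0.2179    0.3963]
  [  0.2065    0.0635    1.1464    0.2786]
  [  0.1069    0.1319    0.0828    1.2745]
Total output x = L · d:
  x_0 = 1.2647·36 + 0.0791·79 + 0.1090·14 + 0.2991·21 = 59.5827
  x_1 = 0.2157·36 + 1.2871·79 + 0.2179·14 + 0.3963·21 = 120.8168
  x_2 = 0.2065·36 + 0.0635·79 + 1.1464·14 + 0.2786·21 = 34.3473
  x_3 = 0.1069·36 + 0.1319·79 + 0.0828·14 + 1.2745·21 = 42.1908
Δx_3 = L[3,3] · Δd_3 = 1.2745 · 4 = 5.0978

5.0978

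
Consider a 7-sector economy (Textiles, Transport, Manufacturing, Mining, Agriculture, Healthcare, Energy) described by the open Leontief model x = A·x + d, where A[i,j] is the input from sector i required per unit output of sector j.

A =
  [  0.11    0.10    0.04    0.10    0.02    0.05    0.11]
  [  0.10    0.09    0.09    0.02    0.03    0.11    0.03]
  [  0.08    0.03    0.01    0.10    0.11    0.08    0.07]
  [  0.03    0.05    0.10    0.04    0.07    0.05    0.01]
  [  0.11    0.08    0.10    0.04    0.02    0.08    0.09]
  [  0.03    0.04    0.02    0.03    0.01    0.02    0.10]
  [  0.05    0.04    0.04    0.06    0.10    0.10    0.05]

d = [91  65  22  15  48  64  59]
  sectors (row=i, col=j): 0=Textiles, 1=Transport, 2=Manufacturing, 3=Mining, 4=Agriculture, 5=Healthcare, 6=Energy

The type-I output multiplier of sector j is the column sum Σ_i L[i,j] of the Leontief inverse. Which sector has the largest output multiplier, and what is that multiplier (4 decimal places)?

Textiles (1.8969)

Form M = I − A:
  [  0.89   -0.10   -0.04   -0.10   -0.02   -0.05   -0.11]
  [ -0.10    0.91   -0.09   -0.02   -0.03   -0.11   -0.03]
  [ -0.08   -0.03    0.99   -0.10   -0.11   -0.08   -0.07]
  [ -0.03   -0.05   -0.10    0.96   -0.07   -0.05   -0.01]
  [ -0.11   -0.08   -0.10   -0.04    0.98   -0.08   -0.09]
  [ -0.03   -0.04   -0.02   -0.03   -0.01    0.98   -0.10]
  [ -0.05   -0.04   -0.04   -0.06   -0.10   -0.10    0.95]
Leontief inverse L = M⁻¹:
  [  1.1769    0.1594    0.0936    0.1527    0.0687    0.1162    0.1685]
  [  0.1614    1.1419    0.1310    0.0678    0.0686    0.1652    0.0890]
  [  0.1397    0.0830    1.0609    0.1452    0.1492    0.1356    0.1269]
  [  0.0769    0.0874    0.1341    1.0759    0.1024    0.0933    0.0524]
  [  0.1772    0.1365    0.1462    0.0951    1.0685    0.1440    0.1530]
  [  0.0603    0.0661    0.0440    0.0546    0.0358    1.0532    0.1271]
  [  0.1045    0.0868    0.0836    0.1007    0.1355    0.1507    1.1034]
Total output x = L · d:
  x_0 = 1.1769·91 + 0.1594·65 + 0.0936·22 + 0.1527·15 + 0.0687·48 + 0.1162·64 + 0.1685·59 = 142.4839
  x_1 = 0.1614·91 + 1.1419·65 + 0.1310·22 + 0.0678·15 + 0.0686·48 + 0.1652·64 + 0.0890·59 = 111.9310
  x_2 = 0.1397·91 + 0.0830·65 + 1.0609·22 + 0.1452·15 + 0.1492·48 + 0.1356·64 + 0.1269·59 = 66.9469
  x_3 = 0.0769·91 + 0.0874·65 + 0.1341·22 + 1.0759·15 + 0.1024·48 + 0.0933·64 + 0.0524·59 = 45.7445
  x_4 = 0.1772·91 + 0.1365·65 + 0.1462·22 + 0.0951·15 + 1.0685·48 + 0.1440·64 + 0.1530·59 = 99.1683
  x_5 = 0.0603·91 + 0.0661·65 + 0.0440·22 + 0.0546·15 + 0.0358·48 + 1.0532·64 + 0.1271·59 = 88.1933
  x_6 = 0.1045·91 + 0.0868·65 + 0.0836·22 + 0.1007·15 + 0.1355·48 + 0.1507·64 + 1.1034·59 = 99.7475
Output multipliers (column sums of L):
  Textiles: 1.8969
  Transport: 1.7610
  Manufacturing: 1.6933
  Mining: 1.6920
  Agriculture: 1.6287
  Healthcare: 1.8581
  Energy: 1.8204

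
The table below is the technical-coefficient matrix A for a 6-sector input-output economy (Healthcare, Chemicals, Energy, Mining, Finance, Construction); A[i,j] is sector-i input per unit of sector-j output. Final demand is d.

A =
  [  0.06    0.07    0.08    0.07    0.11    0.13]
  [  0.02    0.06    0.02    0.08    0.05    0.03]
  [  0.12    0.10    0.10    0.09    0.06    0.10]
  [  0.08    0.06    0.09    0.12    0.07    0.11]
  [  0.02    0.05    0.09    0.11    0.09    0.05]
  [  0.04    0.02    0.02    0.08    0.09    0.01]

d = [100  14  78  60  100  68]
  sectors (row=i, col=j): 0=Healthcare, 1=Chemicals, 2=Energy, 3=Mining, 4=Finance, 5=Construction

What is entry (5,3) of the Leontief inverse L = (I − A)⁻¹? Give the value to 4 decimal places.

Form M = I − A:
  [  0.94   -0.07   -0.08   -0.07   -0.11   -0.13]
  [ -0.02    0.94   -0.02   -0.08   -0.05   -0.03]
  [ -0.12   -0.10    0.90   -0.09   -0.06   -0.10]
  [ -0.08   -0.06   -0.09    0.88   -0.07   -0.11]
  [ -0.02   -0.05   -0.09   -0.11    0.91   -0.05]
  [ -0.04   -0.02   -0.02   -0.08   -0.09    0.99]
Leontief inverse L = M⁻¹:
  [  1.1091    0.1208    0.1388    0.1532    0.1804    0.1894]
  [  0.0444    1.0861    0.0502    0.1235    0.0840    0.0618]
  [  0.1780    0.1599    1.1663    0.1810    0.1382    0.1731]
  [  0.1354    0.1149    0.1536    1.2074    0.1433    0.1782]
  [  0.0644    0.0947    0.1428    0.1809    1.1455    0.1037]
  [  0.0661    0.0479    0.0556    0.1264    0.1275    1.0463]
Total output x = L · d:
  x_0 = 1.1091·100 + 0.1208·14 + 0.1388·78 + 0.1532·60 + 0.1804·100 + 0.1894·68 = 163.5340
  x_1 = 0.0444·100 + 1.0861·14 + 0.0502·78 + 0.1235·60 + 0.0840·100 + 0.0618·68 = 43.5779
  x_2 = 0.1780·100 + 0.1599·14 + 1.1663·78 + 0.1810·60 + 0.1382·100 + 0.1731·68 = 147.4622
  x_3 = 0.1354·100 + 0.1149·14 + 0.1536·78 + 1.2074·60 + 0.1433·100 + 0.1782·68 = 126.0285
  x_4 = 0.0644·100 + 0.0947·14 + 0.1428·78 + 0.1809·60 + 1.1455·100 + 0.1037·68 = 151.3618
  x_5 = 0.0661·100 + 0.0479·14 + 0.0556·78 + 0.1264·60 + 0.1275·100 + 1.0463·68 = 103.0980

L[5,3] = 0.1264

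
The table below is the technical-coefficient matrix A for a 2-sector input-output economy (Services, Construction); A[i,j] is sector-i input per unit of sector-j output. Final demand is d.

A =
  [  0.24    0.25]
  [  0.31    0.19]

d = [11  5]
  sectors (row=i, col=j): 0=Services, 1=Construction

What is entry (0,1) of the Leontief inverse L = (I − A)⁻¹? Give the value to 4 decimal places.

Form M = I − A:
  [  0.76   -0.25]
  [ -0.31    0.81]
Leontief inverse L = M⁻¹:
  [  1.5053    0.4646]
  [  0.5761    1.4124]
Total output x = L · d:
  x_0 = 1.5053·11 + 0.4646·5 = 18.8812
  x_1 = 0.5761·11 + 1.4124·5 = 13.3990

L[0,1] = 0.4646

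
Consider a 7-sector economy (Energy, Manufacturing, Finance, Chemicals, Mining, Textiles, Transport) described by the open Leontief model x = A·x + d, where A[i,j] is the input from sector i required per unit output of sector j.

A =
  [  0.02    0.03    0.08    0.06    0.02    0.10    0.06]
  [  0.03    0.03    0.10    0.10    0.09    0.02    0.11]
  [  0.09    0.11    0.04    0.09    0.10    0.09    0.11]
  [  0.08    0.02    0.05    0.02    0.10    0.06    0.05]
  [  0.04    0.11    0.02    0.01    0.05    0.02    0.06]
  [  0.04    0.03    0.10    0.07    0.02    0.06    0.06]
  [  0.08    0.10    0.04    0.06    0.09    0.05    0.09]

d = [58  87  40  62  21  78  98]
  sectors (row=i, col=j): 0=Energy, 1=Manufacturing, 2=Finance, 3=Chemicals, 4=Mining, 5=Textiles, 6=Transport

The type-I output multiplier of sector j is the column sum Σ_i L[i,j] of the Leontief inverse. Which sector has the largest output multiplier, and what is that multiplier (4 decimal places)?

Form M = I − A:
  [  0.98   -0.03   -0.08   -0.06   -0.02   -0.10   -0.06]
  [ -0.03    0.97   -0.10   -0.10   -0.09   -0.02   -0.11]
  [ -0.09   -0.11    0.96   -0.09   -0.10   -0.09   -0.11]
  [ -0.08   -0.02   -0.05    0.98   -0.10   -0.06   -0.05]
  [ -0.04   -0.11   -0.02   -0.01    0.95   -0.02   -0.06]
  [ -0.04   -0.03   -0.10   -0.07   -0.02    0.94   -0.06]
  [ -0.08   -0.10   -0.04   -0.06   -0.09   -0.05    0.91]
Leontief inverse L = M⁻¹:
  [  1.0596    0.0721    0.1217    0.1009    0.0662    0.1397    0.1124]
  [  0.0824    1.0910    0.1459    0.1471    0.1542    0.0681    0.1777]
  [  0.1489    0.1779    1.1079    0.1534    0.1744    0.1496    0.1950]
  [  0.1142    0.0646    0.0886    1.0567    0.1406    0.0978    0.0998]
  [  0.0683    0.1453    0.0552    0.0451    1.0894    0.0473    0.1062]
  [  0.0817    0.0747    0.1415    0.1121    0.0696    1.1024    0.1150]
  [  0.1275    0.1568    0.0945    0.1121    0.1513    0.0980    1.1603]
Total output x = L · d:
  x_0 = 1.0596·58 + 0.0721·87 + 0.1217·40 + 0.1009·62 + 0.0662·21 + 0.1397·78 + 0.1124·98 = 102.1573
  x_1 = 0.0824·58 + 1.0910·87 + 0.1459·40 + 0.1471·62 + 0.1542·21 + 0.0681·78 + 0.1777·98 = 140.6031
  x_2 = 0.1489·58 + 0.1779·87 + 1.1079·40 + 0.1534·62 + 0.1744·21 + 0.1496·78 + 0.1950·98 = 112.3861
  x_3 = 0.1142·58 + 0.0646·87 + 0.0886·40 + 1.0567·62 + 0.1406·21 + 0.0978·78 + 0.0998·98 = 101.6631
  x_4 = 0.0683·58 + 0.1453·87 + 0.0552·40 + 0.0451·62 + 1.0894·21 + 0.0473·78 + 0.1062·98 = 58.5746
  x_5 = 0.0817·58 + 0.0747·87 + 0.1415·40 + 0.1121·62 + 0.0696·21 + 1.1024·78 + 0.1150·98 = 122.5623
  x_6 = 0.1275·58 + 0.1568·87 + 0.0945·40 + 0.1121·62 + 0.1513·21 + 0.0980·78 + 1.1603·98 = 156.2945
Output multipliers (column sums of L):
  Energy: 1.6825
  Manufacturing: 1.7823
  Finance: 1.7553
  Chemicals: 1.7273
  Mining: 1.8456
  Textiles: 1.7029
  Transport: 1.9663

Transport (1.9663)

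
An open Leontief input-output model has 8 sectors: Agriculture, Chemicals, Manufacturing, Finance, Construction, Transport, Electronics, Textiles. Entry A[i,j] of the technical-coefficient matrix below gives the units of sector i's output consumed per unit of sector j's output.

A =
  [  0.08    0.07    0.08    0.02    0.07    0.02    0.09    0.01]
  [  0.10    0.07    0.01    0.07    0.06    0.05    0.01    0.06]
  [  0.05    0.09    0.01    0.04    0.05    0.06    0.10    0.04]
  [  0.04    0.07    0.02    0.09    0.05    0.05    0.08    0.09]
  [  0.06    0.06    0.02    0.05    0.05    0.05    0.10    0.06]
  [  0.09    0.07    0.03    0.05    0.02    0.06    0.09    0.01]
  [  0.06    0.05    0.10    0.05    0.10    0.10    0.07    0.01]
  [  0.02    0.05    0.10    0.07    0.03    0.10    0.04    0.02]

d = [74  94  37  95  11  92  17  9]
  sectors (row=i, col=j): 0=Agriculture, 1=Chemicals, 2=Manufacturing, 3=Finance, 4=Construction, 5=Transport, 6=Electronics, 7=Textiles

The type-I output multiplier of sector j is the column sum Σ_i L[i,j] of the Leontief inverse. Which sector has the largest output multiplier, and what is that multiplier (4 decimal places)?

Form M = I − A:
  [  0.92   -0.07   -0.08   -0.02   -0.07   -0.02   -0.09   -0.01]
  [ -0.10    0.93   -0.01   -0.07   -0.06   -0.05   -0.01   -0.06]
  [ -0.05   -0.09    0.99   -0.04   -0.05   -0.06   -0.10   -0.04]
  [ -0.04   -0.07   -0.02    0.91   -0.05   -0.05   -0.08   -0.09]
  [ -0.06   -0.06   -0.02   -0.05    0.95   -0.05   -0.10   -0.06]
  [ -0.09   -0.07   -0.03   -0.05   -0.02    0.94   -0.09   -0.01]
  [ -0.06   -0.05   -0.10   -0.05   -0.10   -0.10    0.93   -0.01]
  [ -0.02   -0.05   -0.10   -0.07   -0.03   -0.10   -0.04    0.98]
Leontief inverse L = M⁻¹:
  [  1.1346    0.1244    0.1178    0.0612    0.1194    0.0680    0.1502    0.0392]
  [  0.1514    1.1217    0.0465    0.1130    0.1021    0.0939    0.0654    0.0904]
  [  0.1051    0.1426    1.0498    0.0847    0.0974    0.1105    0.1560    0.0691]
  [  0.0962    0.1284    0.0645    1.1426    0.0999    0.1075    0.1424    0.1251]
  [  0.1139    0.1138    0.0627    0.0956    1.0983    0.1024    0.1591    0.0894]
  [  0.1437    0.1216    0.0680    0.0907    0.0664    1.1055    0.1460    0.0369]
  [  0.1263    0.1170    0.1419    0.1018    0.1550    0.1586    1.1468    0.0464]
  [  0.0718    0.1041    0.1311    0.1136    0.0714    0.1475    0.0991    1.0502]
Total output x = L · d:
  x_0 = 1.1346·74 + 0.1244·94 + 0.1178·37 + 0.0612·95 + 0.1194·11 + 0.0680·92 + 0.1502·17 + 0.0392·9 = 116.3096
  x_1 = 0.1514·74 + 1.1217·94 + 0.0465·37 + 0.1130·95 + 0.1021·11 + 0.0939·92 + 0.0654·17 + 0.0904·9 = 140.7806
  x_2 = 0.1051·74 + 0.1426·94 + 1.0498·37 + 0.0847·95 + 0.0974·11 + 0.1105·92 + 0.1560·17 + 0.0691·9 = 82.5778
  x_3 = 0.0962·74 + 0.1284·94 + 0.0645·37 + 1.1426·95 + 0.0999·11 + 0.1075·92 + 0.1424·17 + 0.1251·9 = 144.6559
  x_4 = 0.1139·74 + 0.1138·94 + 0.0627·37 + 0.0956·95 + 1.0983·11 + 0.1024·92 + 0.1591·17 + 0.0894·9 = 55.5302
  x_5 = 0.1437·74 + 0.1216·94 + 0.0680·37 + 0.0907·95 + 0.0664·11 + 1.1055·92 + 0.1460·17 + 0.0369·9 = 138.4448
  x_6 = 0.1263·74 + 0.1170·94 + 0.1419·37 + 0.1018·95 + 0.1550·11 + 0.1586·92 + 1.1468·17 + 0.0464·9 = 71.4711
  x_7 = 0.0718·74 + 0.1041·94 + 0.1311·37 + 0.1136·95 + 0.0714·11 + 0.1475·92 + 0.0991·17 + 1.0502·9 = 56.2430
Output multipliers (column sums of L):
  Agriculture: 1.9429
  Chemicals: 1.9735
  Manufacturing: 1.6822
  Finance: 1.8033
  Construction: 1.8100
  Transport: 1.8939
  Electronics: 2.0649
  Textiles: 1.5465

Electronics (2.0649)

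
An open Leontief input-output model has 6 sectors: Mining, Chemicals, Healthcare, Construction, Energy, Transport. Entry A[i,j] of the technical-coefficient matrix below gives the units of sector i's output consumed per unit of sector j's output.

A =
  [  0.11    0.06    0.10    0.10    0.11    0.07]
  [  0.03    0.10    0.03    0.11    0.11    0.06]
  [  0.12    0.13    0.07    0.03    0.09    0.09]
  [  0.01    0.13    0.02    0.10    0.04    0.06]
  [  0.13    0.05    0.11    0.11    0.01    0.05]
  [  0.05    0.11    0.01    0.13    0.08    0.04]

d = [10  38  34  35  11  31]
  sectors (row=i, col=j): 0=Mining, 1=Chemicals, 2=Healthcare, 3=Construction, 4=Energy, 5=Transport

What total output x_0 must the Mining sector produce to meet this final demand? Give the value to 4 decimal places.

Form M = I − A:
  [  0.89   -0.06   -0.10   -0.10   -0.11   -0.07]
  [ -0.03    0.90   -0.03   -0.11   -0.11   -0.06]
  [ -0.12   -0.13    0.93   -0.03   -0.09   -0.09]
  [ -0.01   -0.13   -0.02    0.90   -0.04   -0.06]
  [ -0.13   -0.05   -0.11   -0.11    0.99   -0.05]
  [ -0.05   -0.11   -0.01   -0.13   -0.08    0.96]
Leontief inverse L = M⁻¹:
  [  1.1869    0.1573    0.1600    0.1980    0.1827    0.1333]
  [  0.0811    1.1763    0.0711    0.1904    0.1625    0.1065]
  [  0.1936    0.2218    1.1272    0.1282    0.1660    0.1503]
  [  0.0440    0.1948    0.0473    1.1659    0.0858    0.0972]
  [  0.1911    0.1356    0.1575    0.1899    1.0769    0.1051]
  [  0.0950    0.1830    0.0478    0.2072    0.1312    1.0843]
Total output x = L · d:
  x_0 = 1.1869·10 + 0.1573·38 + 0.1600·34 + 0.1980·35 + 0.1827·11 + 0.1333·31 = 36.3548
  x_1 = 0.0811·10 + 1.1763·38 + 0.0711·34 + 0.1904·35 + 0.1625·11 + 0.1065·31 = 59.6809
  x_2 = 0.1936·10 + 0.2218·38 + 1.1272·34 + 0.1282·35 + 0.1660·11 + 0.1503·31 = 59.6644
  x_3 = 0.0440·10 + 0.1948·38 + 0.0473·34 + 1.1659·35 + 0.0858·11 + 0.0972·31 = 54.2136
  x_4 = 0.1911·10 + 0.1356·38 + 0.1575·34 + 0.1899·35 + 1.0769·11 + 0.1051·31 = 34.1701
  x_5 = 0.0950·10 + 0.1830·38 + 0.0478·34 + 0.2072·35 + 0.1312·11 + 1.0843·31 = 51.8340

36.3548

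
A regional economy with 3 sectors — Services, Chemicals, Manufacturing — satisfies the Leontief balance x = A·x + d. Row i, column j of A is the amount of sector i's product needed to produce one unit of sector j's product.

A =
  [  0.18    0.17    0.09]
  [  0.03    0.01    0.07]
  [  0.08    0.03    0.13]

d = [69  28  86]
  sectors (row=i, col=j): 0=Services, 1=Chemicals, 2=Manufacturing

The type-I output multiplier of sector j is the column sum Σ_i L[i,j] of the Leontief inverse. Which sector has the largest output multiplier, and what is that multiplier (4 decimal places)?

Form M = I − A:
  [  0.82   -0.17   -0.09]
  [ -0.03    0.99   -0.07]
  [ -0.08   -0.03    0.87]
Leontief inverse L = M⁻¹:
  [  1.2417    0.2176    0.1460]
  [  0.0458    1.0206    0.0869]
  [  0.1158    0.0552    1.1658]
Total output x = L · d:
  x_0 = 1.2417·69 + 0.2176·28 + 0.1460·86 = 104.3255
  x_1 = 0.0458·69 + 1.0206·28 + 0.0869·86 = 39.2075
  x_2 = 0.1158·69 + 0.0552·28 + 1.1658·86 = 109.7957
Output multipliers (column sums of L):
  Services: 1.4033
  Chemicals: 1.2935
  Manufacturing: 1.3987

Services (1.4033)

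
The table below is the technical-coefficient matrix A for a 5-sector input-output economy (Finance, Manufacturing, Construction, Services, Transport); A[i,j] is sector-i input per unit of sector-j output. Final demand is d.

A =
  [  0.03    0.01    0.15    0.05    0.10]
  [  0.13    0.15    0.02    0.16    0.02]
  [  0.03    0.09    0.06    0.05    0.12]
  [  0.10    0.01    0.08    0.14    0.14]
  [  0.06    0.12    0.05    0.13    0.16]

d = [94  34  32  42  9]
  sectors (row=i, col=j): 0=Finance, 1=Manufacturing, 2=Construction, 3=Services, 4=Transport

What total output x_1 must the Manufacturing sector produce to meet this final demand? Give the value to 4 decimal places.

Form M = I − A:
  [  0.97   -0.01   -0.15   -0.05   -0.10]
  [ -0.13    0.85   -0.02   -0.16   -0.02]
  [ -0.03   -0.09    0.94   -0.05   -0.12]
  [ -0.10   -0.01   -0.08    0.86   -0.14]
  [ -0.06   -0.12   -0.05   -0.13    0.84]
Leontief inverse L = M⁻¹:
  [  1.0668    0.0585    0.1901    0.1103    0.1739]
  [  0.1974    1.2059    0.0847    0.2569    0.1071]
  [  0.0782    0.1458    1.1001    0.1245    0.1907]
  [  0.1553    0.0662    0.1439    1.2296    0.2456]
  [  0.1331    0.1954    0.1134    0.2423    1.2676]
Total output x = L · d:
  x_0 = 1.0668·94 + 0.0585·34 + 0.1901·32 + 0.1103·42 + 0.1739·9 = 114.5466
  x_1 = 0.1974·94 + 1.2059·34 + 0.0847·32 + 0.2569·42 + 0.1071·9 = 74.0192
  x_2 = 0.0782·94 + 0.1458·34 + 1.1001·32 + 0.1245·42 + 0.1907·9 = 54.4546
  x_3 = 0.1553·94 + 0.0662·34 + 0.1439·32 + 1.2296·42 + 0.2456·9 = 75.3052
  x_4 = 0.1331·94 + 0.1954·34 + 0.1134·32 + 0.2423·42 + 1.2676·9 = 44.3661

74.0192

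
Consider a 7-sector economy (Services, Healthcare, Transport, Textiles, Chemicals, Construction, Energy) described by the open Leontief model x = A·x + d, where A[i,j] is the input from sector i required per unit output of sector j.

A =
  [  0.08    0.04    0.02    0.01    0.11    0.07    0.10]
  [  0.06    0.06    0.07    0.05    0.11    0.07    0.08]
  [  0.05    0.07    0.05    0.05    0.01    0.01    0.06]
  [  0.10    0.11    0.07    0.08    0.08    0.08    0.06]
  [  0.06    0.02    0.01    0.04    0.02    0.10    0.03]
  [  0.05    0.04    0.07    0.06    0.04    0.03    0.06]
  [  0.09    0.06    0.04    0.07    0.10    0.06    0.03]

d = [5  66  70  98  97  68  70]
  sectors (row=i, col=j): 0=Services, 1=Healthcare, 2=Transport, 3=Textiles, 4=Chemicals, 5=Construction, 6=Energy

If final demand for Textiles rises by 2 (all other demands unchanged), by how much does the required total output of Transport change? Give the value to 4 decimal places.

0.1537

Form M = I − A:
  [  0.92   -0.04   -0.02   -0.01   -0.11   -0.07   -0.10]
  [ -0.06    0.94   -0.07   -0.05   -0.11   -0.07   -0.08]
  [ -0.05   -0.07    0.95   -0.05   -0.01   -0.01   -0.06]
  [ -0.10   -0.11   -0.07    0.92   -0.08   -0.08   -0.06]
  [ -0.06   -0.02   -0.01   -0.04    0.98   -0.10   -0.03]
  [ -0.05   -0.04   -0.07   -0.06   -0.04    0.97   -0.06]
  [ -0.09   -0.06   -0.04   -0.07   -0.10   -0.06    0.97]
Leontief inverse L = M⁻¹:
  [  1.1296    0.0741    0.0486    0.0441    0.1583    0.1160    0.1404]
  [  0.1176    1.1044    0.1067    0.0919    0.1638    0.1217    0.1281]
  [  0.0880    0.1016    1.0752    0.0769    0.0497    0.0420    0.0928]
  [  0.1690    0.1649    0.1160    1.1290    0.1490    0.1413    0.1214]
  [  0.0932    0.0456    0.0331    0.0640    1.0529    0.1279    0.0598]
  [  0.0926    0.0750    0.0976    0.0907    0.0805    1.0657    0.0958]
  [  0.1432    0.1006    0.0733    0.1066    0.1511    0.1093    1.0766]
Total output x = L · d:
  x_0 = 1.1296·5 + 0.0741·66 + 0.0486·70 + 0.0441·98 + 0.1583·97 + 0.1160·68 + 0.1404·70 = 51.3257
  x_1 = 0.1176·5 + 1.1044·66 + 0.1067·70 + 0.0919·98 + 0.1638·97 + 0.1217·68 + 0.1281·70 = 123.0804
  x_2 = 0.0880·5 + 0.1016·66 + 1.0752·70 + 0.0769·98 + 0.0497·97 + 0.0420·68 + 0.0928·70 = 104.1146
  x_3 = 0.1690·5 + 0.1649·66 + 0.1160·70 + 1.1290·98 + 0.1490·97 + 0.1413·68 + 0.1214·70 = 163.0400
  x_4 = 0.0932·5 + 0.0456·66 + 0.0331·70 + 0.0640·98 + 1.0529·97 + 0.1279·68 + 0.0598·70 = 127.0678
  x_5 = 0.0926·5 + 0.0750·66 + 0.0976·70 + 0.0907·98 + 0.0805·97 + 1.0657·68 + 0.0958·70 = 108.1091
  x_6 = 0.1432·5 + 0.1006·66 + 0.0733·70 + 0.1066·98 + 0.1511·97 + 0.1093·68 + 1.0766·70 = 120.3864
Δx_2 = L[2,3] · Δd_3 = 0.0769 · 2 = 0.1537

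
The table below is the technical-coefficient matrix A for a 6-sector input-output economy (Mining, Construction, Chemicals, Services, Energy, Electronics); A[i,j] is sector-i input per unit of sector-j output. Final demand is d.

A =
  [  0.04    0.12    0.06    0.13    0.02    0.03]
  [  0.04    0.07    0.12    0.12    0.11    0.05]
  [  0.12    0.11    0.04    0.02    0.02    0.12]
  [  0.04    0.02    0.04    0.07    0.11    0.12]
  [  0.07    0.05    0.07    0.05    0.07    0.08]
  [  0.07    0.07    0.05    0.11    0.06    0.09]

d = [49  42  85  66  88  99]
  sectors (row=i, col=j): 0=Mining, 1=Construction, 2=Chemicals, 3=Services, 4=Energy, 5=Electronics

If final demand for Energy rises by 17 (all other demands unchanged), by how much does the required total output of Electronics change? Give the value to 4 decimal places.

Form M = I − A:
  [  0.96   -0.12   -0.06   -0.13   -0.02   -0.03]
  [ -0.04    0.93   -0.12   -0.12   -0.11   -0.05]
  [ -0.12   -0.11    0.96   -0.02   -0.02   -0.12]
  [ -0.04   -0.02   -0.04    0.93   -0.11   -0.12]
  [ -0.07   -0.05   -0.07   -0.05    0.93   -0.08]
  [ -0.07   -0.07   -0.05   -0.11   -0.06    0.91]
Leontief inverse L = M⁻¹:
  [  1.0818    0.1670    0.1065    0.1897    0.0736    0.0904]
  [  0.0985    1.1315    0.1745    0.1878    0.1702    0.1282]
  [  0.1653    0.1695    1.0914    0.0931    0.0695    0.1771]
  [  0.0844    0.0667    0.0813    1.1271    0.1563    0.1795]
  [  0.1138    0.1004    0.1124    0.1072    1.1135    0.1361]
  [  0.1176    0.1239    0.0988    0.1775    0.1149    1.1561]
Total output x = L · d:
  x_0 = 1.0818·49 + 0.1670·42 + 0.1065·85 + 0.1897·66 + 0.0736·88 + 0.0904·99 = 97.0129
  x_1 = 0.0985·49 + 1.1315·42 + 0.1745·85 + 0.1878·66 + 0.1702·88 + 0.1282·99 = 107.2428
  x_2 = 0.1653·49 + 0.1695·42 + 1.0914·85 + 0.0931·66 + 0.0695·88 + 0.1771·99 = 137.7796
  x_3 = 0.0844·49 + 0.0667·42 + 0.0813·85 + 1.1271·66 + 0.1563·88 + 0.1795·99 = 119.7650
  x_4 = 0.1138·49 + 0.1004·42 + 0.1124·85 + 0.1072·66 + 1.1135·88 + 0.1361·99 = 137.8895
  x_5 = 0.1176·49 + 0.1239·42 + 0.0988·85 + 0.1775·66 + 0.1149·88 + 1.1561·99 = 155.6422
Δx_5 = L[5,4] · Δd_4 = 0.1149 · 17 = 1.9530

1.9530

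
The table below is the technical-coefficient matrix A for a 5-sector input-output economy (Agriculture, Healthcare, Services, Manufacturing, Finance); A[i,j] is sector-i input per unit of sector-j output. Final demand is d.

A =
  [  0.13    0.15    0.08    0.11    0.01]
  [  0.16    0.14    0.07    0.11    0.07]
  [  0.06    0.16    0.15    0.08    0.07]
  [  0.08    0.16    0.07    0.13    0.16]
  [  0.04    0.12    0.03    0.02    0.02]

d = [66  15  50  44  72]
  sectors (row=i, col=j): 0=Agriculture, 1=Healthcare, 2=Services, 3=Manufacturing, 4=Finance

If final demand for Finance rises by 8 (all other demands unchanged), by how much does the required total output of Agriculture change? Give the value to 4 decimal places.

Form M = I − A:
  [  0.87   -0.15   -0.08   -0.11   -0.01]
  [ -0.16    0.86   -0.07   -0.11   -0.07]
  [ -0.06   -0.16    0.85   -0.08   -0.07]
  [ -0.08   -0.16   -0.07    0.87   -0.16]
  [ -0.04   -0.12   -0.03   -0.02    0.98]
Leontief inverse L = M⁻¹:
  [  1.2380    0.2962    0.1611    0.2106    0.0797]
  [  0.2764    1.3002    0.1560    0.2170    0.1423]
  [  0.1655    0.3118    1.2373    0.1774    0.1413]
  [  0.1952    0.3259    0.1553    1.2351    0.2380]
  [  0.0934    0.1875    0.0667    0.0658    1.0503]
Total output x = L · d:
  x_0 = 1.2380·66 + 0.2962·15 + 0.1611·50 + 0.2106·44 + 0.0797·72 = 109.2125
  x_1 = 0.2764·66 + 1.3002·15 + 0.1560·50 + 0.2170·44 + 0.1423·72 = 65.3309
  x_2 = 0.1655·66 + 0.3118·15 + 1.2373·50 + 0.1774·44 + 0.1413·72 = 95.4411
  x_3 = 0.1952·66 + 0.3259·15 + 0.1553·50 + 1.2351·44 + 0.2380·72 = 97.0153
  x_4 = 0.0934·66 + 0.1875·15 + 0.0667·50 + 0.0658·44 + 1.0503·72 = 90.8283
Δx_0 = L[0,4] · Δd_4 = 0.0797 · 8 = 0.6375

0.6375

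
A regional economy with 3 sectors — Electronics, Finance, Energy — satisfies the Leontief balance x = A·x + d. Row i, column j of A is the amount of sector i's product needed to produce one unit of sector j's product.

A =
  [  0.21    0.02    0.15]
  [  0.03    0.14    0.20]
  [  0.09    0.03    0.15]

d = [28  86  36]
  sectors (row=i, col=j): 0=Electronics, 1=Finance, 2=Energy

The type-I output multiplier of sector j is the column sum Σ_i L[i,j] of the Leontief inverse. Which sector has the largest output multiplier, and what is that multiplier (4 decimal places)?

Form M = I − A:
  [  0.79   -0.02   -0.15]
  [ -0.03    0.86   -0.20]
  [ -0.09   -0.03    0.85]
Leontief inverse L = M⁻¹:
  [  1.2943    0.0384    0.2374]
  [  0.0777    1.1747    0.2901]
  [  0.1398    0.0455    1.2119]
Total output x = L · d:
  x_0 = 1.2943·28 + 0.0384·86 + 0.2374·36 = 48.0902
  x_1 = 0.0777·28 + 1.1747·86 + 0.2901·36 = 113.6440
  x_2 = 0.1398·28 + 0.0455·86 + 1.2119·36 = 51.4558
Output multipliers (column sums of L):
  Electronics: 1.5118
  Finance: 1.2586
  Energy: 1.7394

Energy (1.7394)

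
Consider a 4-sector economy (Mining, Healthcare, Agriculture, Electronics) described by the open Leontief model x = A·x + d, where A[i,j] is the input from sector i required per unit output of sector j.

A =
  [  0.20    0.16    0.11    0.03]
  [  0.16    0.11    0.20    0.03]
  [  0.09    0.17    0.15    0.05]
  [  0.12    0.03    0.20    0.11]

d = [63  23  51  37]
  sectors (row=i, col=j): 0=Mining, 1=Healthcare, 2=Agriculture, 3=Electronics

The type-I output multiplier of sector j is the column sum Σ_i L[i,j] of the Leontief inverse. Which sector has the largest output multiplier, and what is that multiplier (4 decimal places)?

Agriculture (2.2404)

Form M = I − A:
  [  0.80   -0.16   -0.11   -0.03]
  [ -0.16    0.89   -0.20   -0.03]
  [ -0.09   -0.17    0.85   -0.05]
  [ -0.12   -0.03   -0.20    0.89]
Leontief inverse L = M⁻¹:
  [  1.3487    0.2945    0.2603    0.0700]
  [  0.2993    1.2465    0.3489    0.0717]
  [  0.2168    0.2891    1.2937    0.0897]
  [  0.2407    0.1467    0.3376    1.1556]
Total output x = L · d:
  x_0 = 1.3487·63 + 0.2945·23 + 0.2603·51 + 0.0700·37 = 107.6091
  x_1 = 0.2993·63 + 1.2465·23 + 0.3489·51 + 0.0717·37 = 67.9708
  x_2 = 0.2168·63 + 0.2891·23 + 1.2937·51 + 0.0897·37 = 89.6063
  x_3 = 0.2407·63 + 0.1467·23 + 0.3376·51 + 1.1556·37 = 78.5095
Output multipliers (column sums of L):
  Mining: 2.1055
  Healthcare: 1.9768
  Agriculture: 2.2404
  Electronics: 1.3871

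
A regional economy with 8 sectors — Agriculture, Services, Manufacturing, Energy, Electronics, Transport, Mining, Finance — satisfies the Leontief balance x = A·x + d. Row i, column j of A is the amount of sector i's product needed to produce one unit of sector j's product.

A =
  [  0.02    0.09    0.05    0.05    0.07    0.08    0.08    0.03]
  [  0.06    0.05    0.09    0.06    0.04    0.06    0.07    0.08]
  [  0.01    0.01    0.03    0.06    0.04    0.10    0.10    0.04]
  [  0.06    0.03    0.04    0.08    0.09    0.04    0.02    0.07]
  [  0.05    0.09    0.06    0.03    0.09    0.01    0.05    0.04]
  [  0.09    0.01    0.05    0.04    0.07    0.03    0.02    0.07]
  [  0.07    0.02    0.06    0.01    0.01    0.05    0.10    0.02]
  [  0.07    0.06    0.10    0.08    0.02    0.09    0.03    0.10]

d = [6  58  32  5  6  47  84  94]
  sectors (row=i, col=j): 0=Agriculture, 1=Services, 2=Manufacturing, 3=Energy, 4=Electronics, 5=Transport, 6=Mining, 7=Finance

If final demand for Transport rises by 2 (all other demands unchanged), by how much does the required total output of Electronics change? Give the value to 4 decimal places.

0.1058

Form M = I − A:
  [  0.98   -0.09   -0.05   -0.05   -0.07   -0.08   -0.08   -0.03]
  [ -0.06    0.95   -0.09   -0.06   -0.04   -0.06   -0.07   -0.08]
  [ -0.01   -0.01    0.97   -0.06   -0.04   -0.10   -0.10   -0.04]
  [ -0.06   -0.03   -0.04    0.92   -0.09   -0.04   -0.02   -0.07]
  [ -0.05   -0.09   -0.06   -0.03    0.91   -0.01   -0.05   -0.04]
  [ -0.09   -0.01   -0.05   -0.04   -0.07    0.97   -0.02   -0.07]
  [ -0.07   -0.02   -0.06   -0.01   -0.01   -0.05    0.90   -0.02]
  [ -0.07   -0.06   -0.10   -0.08   -0.02   -0.09   -0.03    0.90]
Leontief inverse L = M⁻¹:
  [  1.0664    0.1244    0.0994    0.0896    0.1134    0.1244    0.1291    0.0756]
  [  0.1077    1.0879    0.1433    0.1066    0.0860    0.1147    0.1242    0.1305]
  [  0.0502    0.0351    1.0685    0.0912    0.0750    0.1352    0.1377    0.0763]
  [  0.1007    0.0680    0.0860    1.1211    0.1350    0.0828    0.0619    0.1142]
  [  0.0881    0.1263    0.1060    0.0671    1.1294    0.0529    0.0975    0.0806]
  [  0.1241    0.0447    0.0903    0.0756    0.1083    1.0705    0.0596    0.1074]
  [  0.1004    0.0431    0.0928    0.0358    0.0374    0.0856    1.1401    0.0477]
  [  0.1224    0.1009    0.1581    0.1341    0.0721    0.1508    0.0852    1.1584]
Total output x = L · d:
  x_0 = 1.0664·6 + 0.1244·58 + 0.0994·32 + 0.0896·5 + 0.1134·6 + 0.1244·47 + 0.1291·84 + 0.0756·94 = 41.7217
  x_1 = 0.1077·6 + 1.0879·58 + 0.1433·32 + 0.1066·5 + 0.0860·6 + 0.1147·47 + 0.1242·84 + 0.1305·94 = 97.4636
  x_2 = 0.0502·6 + 0.0351·58 + 1.0685·32 + 0.0912·5 + 0.0750·6 + 0.1352·47 + 0.1377·84 + 0.0763·94 = 62.5213
  x_3 = 0.1007·6 + 0.0680·58 + 0.0860·32 + 1.1211·5 + 0.1350·6 + 0.0828·47 + 0.0619·84 + 0.1142·94 = 33.5399
  x_4 = 0.0881·6 + 0.1263·58 + 0.1060·32 + 0.0671·5 + 1.1294·6 + 0.0529·47 + 0.0975·84 + 0.0806·94 = 36.6097
  x_5 = 0.1241·6 + 0.0447·58 + 0.0903·32 + 0.0756·5 + 0.1083·6 + 1.0705·47 + 0.0596·84 + 0.1074·94 = 72.6670
  x_6 = 0.1004·6 + 0.0431·58 + 0.0928·32 + 0.0358·5 + 0.0374·6 + 0.0856·47 + 1.1401·84 + 0.0477·94 = 110.7485
  x_7 = 0.1224·6 + 0.1009·58 + 0.1581·32 + 0.1341·5 + 0.0721·6 + 0.1508·47 + 0.0852·84 + 1.1584·94 = 135.8870
Δx_4 = L[4,5] · Δd_5 = 0.0529 · 2 = 0.1058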